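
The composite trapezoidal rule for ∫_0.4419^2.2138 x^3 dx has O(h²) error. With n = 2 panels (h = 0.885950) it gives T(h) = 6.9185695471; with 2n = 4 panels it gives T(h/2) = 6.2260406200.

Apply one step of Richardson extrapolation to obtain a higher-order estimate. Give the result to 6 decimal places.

r = 2: numerator weight 4, denominator 3.
4*6.2260406200 = 24.9041624800; subtract 6.9185695471 → 17.9855929329
Divide by 2^2 − 1 = 3.
17.9855929329 ÷ 3 = 5.9951976443

5.995198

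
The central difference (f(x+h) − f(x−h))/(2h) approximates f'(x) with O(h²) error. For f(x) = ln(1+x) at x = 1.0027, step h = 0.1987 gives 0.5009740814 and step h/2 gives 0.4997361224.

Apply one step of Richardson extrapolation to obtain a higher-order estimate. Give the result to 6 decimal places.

r = 2, so 2^r = 4.
Difference of the inputs: 0.4997361224 − 0.5009740814 = -0.0012379590
Divide by 2^2 − 1 = 3: (-0.0012379590)/3 = -0.0004126530
R = 0.4997361224 − 0.0004126530 = 0.4993234694
Correction |R − A(h/2)| = 4.127e-04; gap |A(h/2) − A(h)| = 1.238e-03.

0.499323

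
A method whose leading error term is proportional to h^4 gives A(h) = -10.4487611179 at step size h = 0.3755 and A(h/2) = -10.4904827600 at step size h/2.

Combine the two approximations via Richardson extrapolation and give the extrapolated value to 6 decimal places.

r = 4, so 2^r = 16.
2^4·A(h/2) = -167.8477241600; minus A(h) gives -157.3989630421.
Extrapolated: (-157.3989630421) / 15 = -10.4932642028

-10.493264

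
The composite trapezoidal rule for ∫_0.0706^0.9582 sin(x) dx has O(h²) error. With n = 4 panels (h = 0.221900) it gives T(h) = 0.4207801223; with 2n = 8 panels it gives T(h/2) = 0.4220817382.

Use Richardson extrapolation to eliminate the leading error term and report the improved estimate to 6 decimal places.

Order 2 gives 2^r = 4 and 2^r − 1 = 3.
Difference of the inputs: 0.4220817382 − 0.4207801223 = 0.0013016159
Correction (A(h/2) − A(h))/(4 − 1) = 0.0013016159/3 = 0.0004338720
R = A(h/2) + (A(h/2) − A(h))/3 = 0.4220817382 + 0.0004338720 = 0.4225156102
Gap between inputs: 1.302e-03; correction applied: +0.0004338720.

0.422516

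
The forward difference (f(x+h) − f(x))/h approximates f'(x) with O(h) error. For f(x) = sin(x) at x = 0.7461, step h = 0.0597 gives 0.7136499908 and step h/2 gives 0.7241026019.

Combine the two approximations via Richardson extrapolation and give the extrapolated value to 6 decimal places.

r = 1: numerator weight 2, denominator 1.
2^1*A(h/2) = 1.4482052038; minus A(h) gives 0.7345552130.
Denominator 2 − 1 = 1.
So the Richardson estimate is 0.7345552130.
Correction |R − A(h/2)| = 1.045e-02; gap |A(h/2) − A(h)| = 1.045e-02.

0.734555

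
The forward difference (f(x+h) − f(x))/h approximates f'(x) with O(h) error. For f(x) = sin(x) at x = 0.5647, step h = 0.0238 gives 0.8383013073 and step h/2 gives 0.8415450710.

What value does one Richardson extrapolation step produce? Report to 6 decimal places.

With r = 1 the leading error scales as h^1, so the weight is 2^1 = 2.
Weighted: 1.6830901420 − 0.8383013073 = 0.8447888347
Denominator 2 − 1 = 1.
So the Richardson estimate is 0.8447888347.

0.844789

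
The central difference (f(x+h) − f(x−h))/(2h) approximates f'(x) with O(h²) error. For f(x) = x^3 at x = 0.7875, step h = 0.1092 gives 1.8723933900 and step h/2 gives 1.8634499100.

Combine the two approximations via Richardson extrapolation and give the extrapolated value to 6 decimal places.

Method order is 2; weight 2^2 = 4.
4·1.8634499100 − 1.8723933900 = 5.5814062500
R = 5.5814062500/3 = 1.8604687500

1.860469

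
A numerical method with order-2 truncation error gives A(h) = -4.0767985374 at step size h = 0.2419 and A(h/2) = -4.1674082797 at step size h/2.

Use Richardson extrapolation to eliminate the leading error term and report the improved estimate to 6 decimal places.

-4.197612

Error is O(h^2); halving h shrinks it by 2^2 = 4.
2^2×A(h/2) = -16.6696331188; minus A(h) gives -12.5928345814.
Divide by 2^2 − 1 = 3.
R = (-12.5928345814)/3 = -4.1976115271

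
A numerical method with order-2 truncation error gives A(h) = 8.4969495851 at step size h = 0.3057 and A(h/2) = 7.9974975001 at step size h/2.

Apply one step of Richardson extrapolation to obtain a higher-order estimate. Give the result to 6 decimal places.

The method has order 2: 2^2 = 4.
2^2×A(h/2) = 31.9899900004; minus A(h) gives 23.4930404153.
Divide by 2^2 − 1 = 3.
Extrapolated: 23.4930404153 / 3 = 7.8310134718

7.831013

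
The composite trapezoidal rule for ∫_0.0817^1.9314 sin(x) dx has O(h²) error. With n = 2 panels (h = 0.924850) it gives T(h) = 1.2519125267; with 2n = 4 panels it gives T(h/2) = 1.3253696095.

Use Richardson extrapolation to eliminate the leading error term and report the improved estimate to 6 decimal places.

Method order is 2; weight 2^2 = 4.
Top: 4(1.3253696095) − (1.2519125267) = 4.0495659113
Divide by 2^2 − 1 = 3.
Result: 1.3498553038
Correction |R − A(h/2)| = 2.449e-02; gap |A(h/2) − A(h)| = 7.346e-02.

1.349855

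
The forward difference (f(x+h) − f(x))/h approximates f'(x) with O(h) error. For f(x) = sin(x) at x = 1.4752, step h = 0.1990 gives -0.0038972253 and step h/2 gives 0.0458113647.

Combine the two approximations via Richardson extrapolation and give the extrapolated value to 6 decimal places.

0.095520

Leading term ∝ h^1; use weight 2 = 2^1.
2·0.0458113647 = 0.0916227294; 0.0916227294 − (-0.0038972253) = 0.0955199547
Denominator 2 − 1 = 1.
(2·0.0458113647 − (-0.0038972253))/(2 − 1) = 0.0955199547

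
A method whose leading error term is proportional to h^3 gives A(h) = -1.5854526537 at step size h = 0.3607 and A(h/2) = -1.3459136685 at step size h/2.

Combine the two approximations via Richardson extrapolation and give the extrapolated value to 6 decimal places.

-1.311694

Leading term ∝ h^3; use weight 8 = 2^3.
Top: 8(-1.3459136685) − (-1.5854526537) = -9.1818566943
Denominator 8 − 1 = 7.
R = (-9.1818566943)/7 = -1.3116938135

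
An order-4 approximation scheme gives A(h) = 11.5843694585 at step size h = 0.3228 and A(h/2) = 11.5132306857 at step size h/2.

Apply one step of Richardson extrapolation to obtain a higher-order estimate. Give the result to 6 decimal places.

11.508488

r = 4, so 2^r = 16.
Weighted: 184.2116909712 − 11.5843694585 = 172.6273215127
Divide by 2^4 − 1 = 15.
172.6273215127 ÷ 15 = 11.5084881008
Shift from A(h/2): −0.0047425849.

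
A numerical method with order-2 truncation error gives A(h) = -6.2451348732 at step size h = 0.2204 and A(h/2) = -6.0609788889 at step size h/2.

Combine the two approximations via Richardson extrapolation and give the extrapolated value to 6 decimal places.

Method order is 2; weight 2^2 = 4.
Numerator 4·A(h/2) − A(h) = 4·(-6.0609788889) − (-6.2451348732) = -17.9987806824
Divide by 2^2 − 1 = 3.
Extrapolated: (-17.9987806824) / 3 = -5.9995935608

-5.999594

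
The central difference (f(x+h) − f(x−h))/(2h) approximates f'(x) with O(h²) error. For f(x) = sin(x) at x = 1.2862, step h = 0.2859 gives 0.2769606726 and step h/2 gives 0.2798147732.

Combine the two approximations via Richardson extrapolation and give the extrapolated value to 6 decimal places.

0.280766

With r = 2 the leading error scales as h^2, so the weight is 2^2 = 4.
Weighted: 1.1192590928 − 0.2769606726 = 0.8422984202
Extrapolated: 0.8422984202 / 3 = 0.2807661401
Shift from A(h/2): +0.0009513669.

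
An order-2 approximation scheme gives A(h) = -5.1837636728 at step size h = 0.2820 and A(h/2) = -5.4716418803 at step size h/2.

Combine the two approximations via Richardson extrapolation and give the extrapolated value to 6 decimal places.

-5.567601

r = 2: numerator weight 4, denominator 3.
Top: 4(-5.4716418803) − (-5.1837636728) = -16.7028038484
Denominator 4 − 1 = 3.
(-16.7028038484) ÷ 3 = -5.5676012828
Shift from A(h/2): −0.0959594025.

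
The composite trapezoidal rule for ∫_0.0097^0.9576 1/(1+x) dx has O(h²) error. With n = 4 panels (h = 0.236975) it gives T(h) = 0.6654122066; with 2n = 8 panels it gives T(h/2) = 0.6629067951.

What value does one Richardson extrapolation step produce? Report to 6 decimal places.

0.662072

Leading term ∝ h^2; use weight 4 = 2^2.
A(h/2) − A(h) = 0.6629067951 − 0.6654122066 = -0.0025054115
Correction (A(h/2) − A(h))/(4 − 1) = (-0.0025054115)/3 = -0.0008351372
R = A(h/2) + (A(h/2) − A(h))/3 = 0.6629067951 − 0.0008351372 = 0.6620716579
Correction |R − A(h/2)| = 8.351e-04; gap |A(h/2) − A(h)| = 2.505e-03.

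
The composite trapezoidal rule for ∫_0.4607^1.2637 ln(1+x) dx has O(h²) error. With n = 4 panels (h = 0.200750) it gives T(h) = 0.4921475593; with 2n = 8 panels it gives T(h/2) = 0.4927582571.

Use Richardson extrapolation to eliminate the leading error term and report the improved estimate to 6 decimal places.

0.492962

Method order is 2; weight 2^2 = 4.
Weighted: 1.9710330284 − 0.4921475593 = 1.4788854691
Extrapolated: 1.4788854691 / 3 = 0.4929618230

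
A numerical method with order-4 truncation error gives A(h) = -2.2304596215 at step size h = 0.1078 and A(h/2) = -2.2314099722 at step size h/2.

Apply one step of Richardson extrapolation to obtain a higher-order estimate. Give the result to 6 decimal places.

-2.231473

Leading term ∝ h^4; use weight 16 = 2^4.
16·(-2.2314099722) = -35.7025595552; subtract (-2.2304596215) → -33.4720999337
(16·(-2.2314099722) − (-2.2304596215))/(16 − 1) = -2.2314733289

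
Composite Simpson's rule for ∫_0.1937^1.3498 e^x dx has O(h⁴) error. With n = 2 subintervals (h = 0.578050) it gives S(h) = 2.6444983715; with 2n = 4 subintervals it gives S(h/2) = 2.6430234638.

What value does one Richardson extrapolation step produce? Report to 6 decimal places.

Error is O(h^4); halving h shrinks it by 2^4 = 16.
Top: 16(2.6430234638) − (2.6444983715) = 39.6438770493
Denominator 16 − 1 = 15.
39.6438770493 ÷ 15 = 2.6429251366
Gap between inputs: 1.475e-03; correction applied: −0.0000983272.

2.642925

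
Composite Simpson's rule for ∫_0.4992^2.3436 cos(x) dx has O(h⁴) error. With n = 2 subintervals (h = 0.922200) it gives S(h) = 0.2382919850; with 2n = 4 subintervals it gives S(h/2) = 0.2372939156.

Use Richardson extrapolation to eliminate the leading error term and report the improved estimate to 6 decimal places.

0.237227

With r = 4 the leading error scales as h^4, so the weight is 2^4 = 16.
Top: 16(0.2372939156) − (0.2382919850) = 3.5584106646
(16*0.2372939156 − 0.2382919850)/(16 − 1) = 0.2372273776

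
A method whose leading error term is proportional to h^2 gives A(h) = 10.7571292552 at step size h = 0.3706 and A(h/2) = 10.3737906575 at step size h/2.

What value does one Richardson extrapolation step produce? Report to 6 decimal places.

Order 2 gives 2^r = 4 and 2^r − 1 = 3.
2^2·A(h/2) = 41.4951626300; minus A(h) gives 30.7380333748.
Divide by 2^2 − 1 = 3.
So the Richardson estimate is 10.2460111249.
Correction |R − A(h/2)| = 1.278e-01; gap |A(h/2) − A(h)| = 3.833e-01.

10.246011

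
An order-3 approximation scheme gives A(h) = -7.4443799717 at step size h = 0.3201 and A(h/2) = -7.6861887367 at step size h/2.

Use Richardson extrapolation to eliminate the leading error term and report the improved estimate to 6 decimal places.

-7.720733

Error is O(h^3); halving h shrinks it by 2^3 = 8.
Weighted: (-61.4895098936) − (-7.4443799717) = -54.0451299219
Divide by 2^3 − 1 = 7.
Result: -7.7207328460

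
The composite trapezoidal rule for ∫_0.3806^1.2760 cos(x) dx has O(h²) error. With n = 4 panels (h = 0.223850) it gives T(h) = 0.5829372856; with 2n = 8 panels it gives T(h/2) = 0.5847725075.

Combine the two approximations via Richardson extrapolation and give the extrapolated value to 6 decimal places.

0.585384

r = 2, so 2^r = 4.
2^2 × A(h/2) = 2.3390900300; minus A(h) gives 1.7561527444.
Extrapolated: 1.7561527444 / 3 = 0.5853842481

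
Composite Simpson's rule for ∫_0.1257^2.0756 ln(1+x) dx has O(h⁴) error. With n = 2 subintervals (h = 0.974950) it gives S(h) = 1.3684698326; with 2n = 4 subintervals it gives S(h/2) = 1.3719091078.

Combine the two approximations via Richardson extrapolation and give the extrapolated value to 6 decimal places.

1.372138

With r = 4 the leading error scales as h^4, so the weight is 2^4 = 16.
Top: 16(1.3719091078) − (1.3684698326) = 20.5820758922
Extrapolated: 20.5820758922 / 15 = 1.3721383928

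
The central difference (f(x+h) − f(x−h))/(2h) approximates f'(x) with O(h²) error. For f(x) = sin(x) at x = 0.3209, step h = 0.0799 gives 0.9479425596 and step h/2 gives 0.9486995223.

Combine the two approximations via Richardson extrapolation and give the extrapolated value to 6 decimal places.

0.948952

Error is O(h^2); halving h shrinks it by 2^2 = 4.
4×0.9486995223 = 3.7947980892; subtract 0.9479425596 → 2.8468555296
(4×0.9486995223 − 0.9479425596)/(4 − 1) = 0.9489518432
Gap between inputs: 7.570e-04; correction applied: +0.0002523209.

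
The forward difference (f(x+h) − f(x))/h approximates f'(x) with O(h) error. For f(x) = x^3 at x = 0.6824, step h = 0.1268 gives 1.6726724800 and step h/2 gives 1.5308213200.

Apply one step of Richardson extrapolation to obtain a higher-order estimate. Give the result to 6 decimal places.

1.388970

Error is O(h^1); halving h shrinks it by 2^1 = 2.
2×1.5308213200 = 3.0616426400; subtract 1.6726724800 → 1.3889701600
1.3889701600 ÷ 1 = 1.3889701600
Correction |R − A(h/2)| = 1.419e-01; gap |A(h/2) − A(h)| = 1.419e-01.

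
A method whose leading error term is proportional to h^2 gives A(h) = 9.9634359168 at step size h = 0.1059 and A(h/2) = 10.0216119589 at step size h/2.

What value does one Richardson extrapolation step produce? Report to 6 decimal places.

With r = 2 the leading error scales as h^2, so the weight is 2^2 = 4.
4*10.0216119589 = 40.0864478356; subtract 9.9634359168 → 30.1230119188
30.1230119188 ÷ 3 = 10.0410039729
Shift from A(h/2): +0.0193920140.

10.041004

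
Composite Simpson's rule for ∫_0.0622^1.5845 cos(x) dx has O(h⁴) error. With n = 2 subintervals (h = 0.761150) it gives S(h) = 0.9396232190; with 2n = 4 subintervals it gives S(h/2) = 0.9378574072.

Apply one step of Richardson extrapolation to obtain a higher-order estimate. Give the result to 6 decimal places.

Order 4 gives 2^r = 16 and 2^r − 1 = 15.
16×0.9378574072 − 0.9396232190 = 14.0660952962
Denominator 16 − 1 = 15.
14.0660952962 ÷ 15 = 0.9377396864

0.937740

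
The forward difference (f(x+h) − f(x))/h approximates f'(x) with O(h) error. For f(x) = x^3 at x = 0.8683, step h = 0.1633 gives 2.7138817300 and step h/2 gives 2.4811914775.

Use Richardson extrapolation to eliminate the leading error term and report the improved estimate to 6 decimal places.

Method order is 1; weight 2^1 = 2.
2*2.4811914775 = 4.9623829550; 4.9623829550 − 2.7138817300 = 2.2485012250
Denominator 2 − 1 = 1.
R = 2.2485012250/1 = 2.2485012250
Correction |R − A(h/2)| = 2.327e-01; gap |A(h/2) − A(h)| = 2.327e-01.

2.248501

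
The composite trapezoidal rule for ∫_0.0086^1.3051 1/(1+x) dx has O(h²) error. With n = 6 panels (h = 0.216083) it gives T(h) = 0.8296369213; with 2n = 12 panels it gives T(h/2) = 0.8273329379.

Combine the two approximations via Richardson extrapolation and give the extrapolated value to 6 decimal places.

0.826565

Order 2 gives 2^r = 4 and 2^r − 1 = 3.
4×0.8273329379 = 3.3093317516; 3.3093317516 − 0.8296369213 = 2.4796948303
2.4796948303 ÷ 3 = 0.8265649434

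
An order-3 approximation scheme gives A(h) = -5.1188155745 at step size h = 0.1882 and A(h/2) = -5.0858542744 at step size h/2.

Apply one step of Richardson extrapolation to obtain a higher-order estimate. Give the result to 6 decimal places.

-5.081146

Leading term ∝ h^3; use weight 8 = 2^3.
2^3 × A(h/2) = -40.6868341952; minus A(h) gives -35.5680186207.
R = (-35.5680186207)/7 = -5.0811455172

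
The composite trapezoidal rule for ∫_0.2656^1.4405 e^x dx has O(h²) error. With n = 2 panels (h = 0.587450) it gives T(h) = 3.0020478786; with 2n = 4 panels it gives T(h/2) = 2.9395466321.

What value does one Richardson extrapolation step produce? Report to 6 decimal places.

2.918713

With r = 2 the leading error scales as h^2, so the weight is 2^2 = 4.
4*2.9395466321 = 11.7581865284; subtract 3.0020478786 → 8.7561386498
(4*2.9395466321 − 3.0020478786)/(4 − 1) = 2.9187128833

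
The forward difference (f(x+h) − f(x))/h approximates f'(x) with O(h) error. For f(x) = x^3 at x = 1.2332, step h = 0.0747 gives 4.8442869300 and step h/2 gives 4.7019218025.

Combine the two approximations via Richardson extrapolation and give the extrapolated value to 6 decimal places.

Method order is 1; weight 2^1 = 2.
Numerator 2×A(h/2) − A(h) = 2×4.7019218025 − 4.8442869300 = 4.5595566750
(2×4.7019218025 − 4.8442869300)/(2 − 1) = 4.5595566750

4.559557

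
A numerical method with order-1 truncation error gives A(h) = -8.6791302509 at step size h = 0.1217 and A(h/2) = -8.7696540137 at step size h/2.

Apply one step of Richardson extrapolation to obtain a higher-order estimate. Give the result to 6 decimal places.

-8.860178

Order 1 gives 2^r = 2 and 2^r − 1 = 1.
A(h/2) − A(h) = -8.7696540137 − (-8.6791302509) = -0.0905237628
Divide by 2^1 − 1 = 1: (-0.0905237628)/1 = -0.0905237628
R = A(h/2) + (A(h/2) − A(h))/1 = -8.7696540137 − 0.0905237628 = -8.8601777765
Correction |R − A(h/2)| = 9.052e-02; gap |A(h/2) − A(h)| = 9.052e-02.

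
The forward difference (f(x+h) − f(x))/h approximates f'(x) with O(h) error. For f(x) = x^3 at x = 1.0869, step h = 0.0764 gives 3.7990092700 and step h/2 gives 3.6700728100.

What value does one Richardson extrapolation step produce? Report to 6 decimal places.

r = 1, so 2^r = 2.
2·3.6700728100 = 7.3401456200; subtract 3.7990092700 → 3.5411363500
Divide by 2^1 − 1 = 1.
(2·3.6700728100 − 3.7990092700)/(2 − 1) = 3.5411363500

3.541136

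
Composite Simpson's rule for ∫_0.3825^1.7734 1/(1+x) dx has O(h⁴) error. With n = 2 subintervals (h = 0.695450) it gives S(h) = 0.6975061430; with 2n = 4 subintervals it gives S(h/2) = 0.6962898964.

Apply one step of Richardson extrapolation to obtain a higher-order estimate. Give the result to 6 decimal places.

Method order is 4; weight 2^4 = 16.
Numerator 16·A(h/2) − A(h) = 16·0.6962898964 − 0.6975061430 = 10.4431321994
10.4431321994 ÷ 15 = 0.6962088133
Shift from A(h/2): −0.0000810831.

0.696209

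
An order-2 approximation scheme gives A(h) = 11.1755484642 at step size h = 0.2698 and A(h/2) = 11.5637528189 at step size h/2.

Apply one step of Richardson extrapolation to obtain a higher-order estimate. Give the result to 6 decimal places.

11.693154

The method has order 2: 2^2 = 4.
A(h/2) − A(h) = 11.5637528189 − 11.1755484642 = 0.3882043547
Correction (A(h/2) − A(h))/(4 − 1) = 0.3882043547/3 = 0.1294014516
R = 11.5637528189 + 0.1294014516 = 11.6931542705
Correction |R − A(h/2)| = 1.294e-01; gap |A(h/2) − A(h)| = 3.882e-01.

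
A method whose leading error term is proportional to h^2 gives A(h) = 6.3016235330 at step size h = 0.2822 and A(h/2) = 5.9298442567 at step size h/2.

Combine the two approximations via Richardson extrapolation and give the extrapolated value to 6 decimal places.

Order 2 gives 2^r = 4 and 2^r − 1 = 3.
2^2·A(h/2) = 23.7193770268; minus A(h) gives 17.4177534938.
Divide by 2^2 − 1 = 3.
(4·5.9298442567 − 6.3016235330)/(4 − 1) = 5.8059178313
Shift from A(h/2): −0.1239264254.

5.805918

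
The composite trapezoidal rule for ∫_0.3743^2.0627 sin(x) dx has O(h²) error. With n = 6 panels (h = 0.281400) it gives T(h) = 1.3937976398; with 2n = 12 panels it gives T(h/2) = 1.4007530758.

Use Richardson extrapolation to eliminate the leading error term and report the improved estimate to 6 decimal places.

Order 2 gives 2^r = 4 and 2^r − 1 = 3.
2^2*A(h/2) = 5.6030123032; minus A(h) gives 4.2092146634.
R = 4.2092146634/3 = 1.4030715545

1.403072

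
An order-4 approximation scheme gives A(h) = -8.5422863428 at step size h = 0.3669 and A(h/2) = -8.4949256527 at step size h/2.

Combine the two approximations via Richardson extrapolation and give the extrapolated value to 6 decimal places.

Leading term ∝ h^4; use weight 16 = 2^4.
16·(-8.4949256527) − (-8.5422863428) = -127.3765241004
(-127.3765241004) ÷ 15 = -8.4917682734

-8.491768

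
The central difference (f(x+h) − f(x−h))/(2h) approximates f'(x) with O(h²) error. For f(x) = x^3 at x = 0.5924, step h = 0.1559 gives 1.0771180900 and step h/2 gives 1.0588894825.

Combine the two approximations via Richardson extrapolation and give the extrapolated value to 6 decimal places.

Order 2 gives 2^r = 4 and 2^r − 1 = 3.
Weighted: 4.2355579300 − 1.0771180900 = 3.1584398400
Divide by 2^2 − 1 = 3.
Extrapolated: 3.1584398400 / 3 = 1.0528132800

1.052813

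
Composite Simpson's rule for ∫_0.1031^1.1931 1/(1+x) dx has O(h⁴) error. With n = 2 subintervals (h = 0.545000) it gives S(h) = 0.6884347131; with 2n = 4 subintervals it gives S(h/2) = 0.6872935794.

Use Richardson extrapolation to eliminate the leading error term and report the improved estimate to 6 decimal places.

Error is O(h^4); halving h shrinks it by 2^4 = 16.
16*0.6872935794 = 10.9966972704; 10.9966972704 − 0.6884347131 = 10.3082625573
Divide by 2^4 − 1 = 15.
R = 10.3082625573/15 = 0.6872175038

0.687218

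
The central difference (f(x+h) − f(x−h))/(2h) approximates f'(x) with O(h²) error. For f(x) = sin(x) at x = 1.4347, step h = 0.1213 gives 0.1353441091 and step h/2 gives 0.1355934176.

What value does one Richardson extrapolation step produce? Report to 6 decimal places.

r = 2: numerator weight 4, denominator 3.
Difference of the inputs: 0.1355934176 − 0.1353441091 = 0.0002493085
Correction (A(h/2) − A(h))/(4 − 1) = 0.0002493085/3 = 0.0000831028
R = 0.1355934176 + 0.0000831028 = 0.1356765204
Shift from A(h/2): +0.0000831028.

0.135677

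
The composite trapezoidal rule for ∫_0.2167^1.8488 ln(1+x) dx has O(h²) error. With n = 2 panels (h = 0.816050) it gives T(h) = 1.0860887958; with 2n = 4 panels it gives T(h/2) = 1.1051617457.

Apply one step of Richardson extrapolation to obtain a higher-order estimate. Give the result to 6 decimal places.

r = 2, so 2^r = 4.
2^2×A(h/2) = 4.4206469828; minus A(h) gives 3.3345581870.
Divide by 2^2 − 1 = 3.
R = 3.3345581870/3 = 1.1115193957

1.111519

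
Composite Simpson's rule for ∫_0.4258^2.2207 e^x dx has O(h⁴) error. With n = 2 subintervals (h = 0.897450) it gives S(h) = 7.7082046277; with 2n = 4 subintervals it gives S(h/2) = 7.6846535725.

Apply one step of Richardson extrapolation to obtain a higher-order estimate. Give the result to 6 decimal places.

With r = 4 the leading error scales as h^4, so the weight is 2^4 = 16.
A(h/2) − A(h) = 7.6846535725 − 7.7082046277 = -0.0235510552
Correction (A(h/2) − A(h))/(16 − 1) = (-0.0235510552)/15 = -0.0015700703
R = 7.6846535725 − 0.0015700703 = 7.6830835022

7.683084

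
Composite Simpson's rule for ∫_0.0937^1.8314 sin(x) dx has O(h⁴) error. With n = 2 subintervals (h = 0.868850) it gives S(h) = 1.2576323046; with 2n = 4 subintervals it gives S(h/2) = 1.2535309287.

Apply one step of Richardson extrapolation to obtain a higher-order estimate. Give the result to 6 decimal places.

r = 4: numerator weight 16, denominator 15.
16 × 1.2535309287 − 1.2576323046 = 18.7988625546
Denominator 16 − 1 = 15.
18.7988625546 ÷ 15 = 1.2532575036
Gap between inputs: 4.101e-03; correction applied: −0.0002734251.

1.253258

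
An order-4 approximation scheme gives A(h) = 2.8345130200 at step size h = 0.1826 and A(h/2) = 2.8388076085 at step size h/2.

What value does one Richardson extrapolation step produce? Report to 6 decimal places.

Order 4 gives 2^r = 16 and 2^r − 1 = 15.
16*2.8388076085 = 45.4209217360; subtract 2.8345130200 → 42.5864087160
(16*2.8388076085 − 2.8345130200)/(16 − 1) = 2.8390939144
Correction |R − A(h/2)| = 2.863e-04; gap |A(h/2) − A(h)| = 4.295e-03.

2.839094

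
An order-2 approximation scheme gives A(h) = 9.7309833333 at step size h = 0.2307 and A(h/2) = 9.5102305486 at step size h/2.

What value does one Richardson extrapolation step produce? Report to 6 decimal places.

9.436646

r = 2: numerator weight 4, denominator 3.
Top: 4(9.5102305486) − (9.7309833333) = 28.3099388611
(4×9.5102305486 − 9.7309833333)/(4 − 1) = 9.4366462870
Correction |R − A(h/2)| = 7.358e-02; gap |A(h/2) − A(h)| = 2.208e-01.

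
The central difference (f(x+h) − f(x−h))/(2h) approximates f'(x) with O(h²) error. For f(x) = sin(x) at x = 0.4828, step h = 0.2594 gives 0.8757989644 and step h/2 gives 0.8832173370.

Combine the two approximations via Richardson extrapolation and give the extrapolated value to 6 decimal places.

r = 2: numerator weight 4, denominator 3.
2^2×A(h/2) = 3.5328693480; minus A(h) gives 2.6570703836.
2.6570703836 ÷ 3 = 0.8856901279

0.885690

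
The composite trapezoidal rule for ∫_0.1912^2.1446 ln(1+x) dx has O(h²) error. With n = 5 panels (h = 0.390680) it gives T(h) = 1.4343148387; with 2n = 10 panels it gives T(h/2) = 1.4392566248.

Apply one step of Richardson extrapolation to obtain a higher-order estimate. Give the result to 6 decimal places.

r = 2, so 2^r = 4.
Top: 4(1.4392566248) − (1.4343148387) = 4.3227116605
4.3227116605 ÷ 3 = 1.4409038868
Correction |R − A(h/2)| = 1.647e-03; gap |A(h/2) − A(h)| = 4.942e-03.

1.440904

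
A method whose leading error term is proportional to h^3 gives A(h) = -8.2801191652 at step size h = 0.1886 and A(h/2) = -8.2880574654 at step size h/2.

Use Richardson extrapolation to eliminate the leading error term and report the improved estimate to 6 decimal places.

-8.289192

r = 3: numerator weight 8, denominator 7.
8 × (-8.2880574654) = -66.3044597232; subtract (-8.2801191652) → -58.0243405580
Divide by 2^3 − 1 = 7.
R = (-58.0243405580)/7 = -8.2891915083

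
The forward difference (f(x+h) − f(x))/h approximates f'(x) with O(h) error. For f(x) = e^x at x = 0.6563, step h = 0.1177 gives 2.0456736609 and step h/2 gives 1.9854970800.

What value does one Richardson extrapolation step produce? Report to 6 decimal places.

1.925320

The method has order 1: 2^1 = 2.
Difference of the inputs: 1.9854970800 − 2.0456736609 = -0.0601765809
Correction (A(h/2) − A(h))/(2 − 1) = (-0.0601765809)/1 = -0.0601765809
R = A(h/2) + (A(h/2) − A(h))/1 = 1.9854970800 − 0.0601765809 = 1.9253204991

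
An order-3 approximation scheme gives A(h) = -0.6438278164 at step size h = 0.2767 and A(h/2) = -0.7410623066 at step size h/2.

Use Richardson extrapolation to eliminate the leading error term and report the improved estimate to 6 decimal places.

-0.754953

Leading term ∝ h^3; use weight 8 = 2^3.
Weighted: (-5.9284984528) − (-0.6438278164) = -5.2846706364
Denominator 8 − 1 = 7.
(8 × (-0.7410623066) − (-0.6438278164))/(8 − 1) = -0.7549529481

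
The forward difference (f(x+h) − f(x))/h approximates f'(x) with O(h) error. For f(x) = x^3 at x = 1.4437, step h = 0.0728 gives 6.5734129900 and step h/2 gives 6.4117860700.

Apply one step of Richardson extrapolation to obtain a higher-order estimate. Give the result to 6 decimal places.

6.250159

The method has order 1: 2^1 = 2.
2 × 6.4117860700 = 12.8235721400; subtract 6.5734129900 → 6.2501591500
Denominator 2 − 1 = 1.
So the Richardson estimate is 6.2501591500.
Shift from A(h/2): −0.1616269200.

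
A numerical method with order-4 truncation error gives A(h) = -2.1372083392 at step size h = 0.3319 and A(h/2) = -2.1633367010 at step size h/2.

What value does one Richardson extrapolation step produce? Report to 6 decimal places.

-2.165079

r = 4, so 2^r = 16.
Weighted: (-34.6133872160) − (-2.1372083392) = -32.4761788768
Extrapolated: (-32.4761788768) / 15 = -2.1650785918
Shift from A(h/2): −0.0017418908.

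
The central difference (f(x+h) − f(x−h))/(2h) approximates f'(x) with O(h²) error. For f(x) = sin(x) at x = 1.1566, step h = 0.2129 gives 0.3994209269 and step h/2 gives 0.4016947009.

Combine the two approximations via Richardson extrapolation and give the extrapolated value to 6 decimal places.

0.402453

Leading term ∝ h^2; use weight 4 = 2^2.
Top: 4(0.4016947009) − (0.3994209269) = 1.2073578767
Divide by 2^2 − 1 = 3.
1.2073578767 ÷ 3 = 0.4024526256
Shift from A(h/2): +0.0007579247.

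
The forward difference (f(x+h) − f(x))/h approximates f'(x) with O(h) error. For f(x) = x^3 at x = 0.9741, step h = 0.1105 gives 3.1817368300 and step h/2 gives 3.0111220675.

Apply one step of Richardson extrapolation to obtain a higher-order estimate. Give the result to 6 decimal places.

r = 1: numerator weight 2, denominator 1.
2 × 3.0111220675 = 6.0222441350; subtract 3.1817368300 → 2.8405073050
Denominator 2 − 1 = 1.
So the Richardson estimate is 2.8405073050.

2.840507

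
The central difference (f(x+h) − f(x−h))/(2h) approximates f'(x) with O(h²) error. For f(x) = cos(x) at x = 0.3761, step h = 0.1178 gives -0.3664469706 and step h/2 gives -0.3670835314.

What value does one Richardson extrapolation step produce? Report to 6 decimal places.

Order 2 gives 2^r = 4 and 2^r − 1 = 3.
Weighted: (-1.4683341256) − (-0.3664469706) = -1.1018871550
Divide by 2^2 − 1 = 3.
(4*(-0.3670835314) − (-0.3664469706))/(4 − 1) = -0.3672957183

-0.367296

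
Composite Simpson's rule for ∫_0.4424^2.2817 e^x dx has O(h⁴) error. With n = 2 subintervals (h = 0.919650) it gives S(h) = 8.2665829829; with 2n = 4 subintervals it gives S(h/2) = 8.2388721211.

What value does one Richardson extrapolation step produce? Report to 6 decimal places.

8.237025

Error is O(h^4); halving h shrinks it by 2^4 = 16.
Difference of the inputs: 8.2388721211 − 8.2665829829 = -0.0277108618
Correction (A(h/2) − A(h))/(16 − 1) = (-0.0277108618)/15 = -0.0018473908
R = A(h/2) + (A(h/2) − A(h))/15 = 8.2388721211 − 0.0018473908 = 8.2370247303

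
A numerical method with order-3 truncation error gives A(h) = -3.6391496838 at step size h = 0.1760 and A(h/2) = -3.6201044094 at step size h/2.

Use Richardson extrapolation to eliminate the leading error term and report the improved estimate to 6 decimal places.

r = 3, so 2^r = 8.
Weighted: (-28.9608352752) − (-3.6391496838) = -25.3216855914
R = (-25.3216855914)/7 = -3.6173836559
Shift from A(h/2): +0.0027207535.

-3.617384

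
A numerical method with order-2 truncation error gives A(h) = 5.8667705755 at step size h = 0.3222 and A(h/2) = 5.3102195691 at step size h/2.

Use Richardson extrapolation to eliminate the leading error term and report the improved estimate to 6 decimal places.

With r = 2 the leading error scales as h^2, so the weight is 2^2 = 4.
Top: 4(5.3102195691) − (5.8667705755) = 15.3741077009
R = 15.3741077009/3 = 5.1247025670

5.124703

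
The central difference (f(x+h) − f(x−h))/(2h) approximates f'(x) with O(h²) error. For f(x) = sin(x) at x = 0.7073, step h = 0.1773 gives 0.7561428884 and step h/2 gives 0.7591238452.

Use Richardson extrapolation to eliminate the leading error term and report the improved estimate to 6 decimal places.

0.760117

Order 2 gives 2^r = 4 and 2^r − 1 = 3.
2^2*A(h/2) = 3.0364953808; minus A(h) gives 2.2803524924.
Extrapolated: 2.2803524924 / 3 = 0.7601174975
Shift from A(h/2): +0.0009936523.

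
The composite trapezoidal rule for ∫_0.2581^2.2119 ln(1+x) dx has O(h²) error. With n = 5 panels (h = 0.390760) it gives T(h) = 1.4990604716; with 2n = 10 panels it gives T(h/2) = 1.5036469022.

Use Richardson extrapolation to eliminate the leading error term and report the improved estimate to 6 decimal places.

1.505176

Method order is 2; weight 2^2 = 4.
Weighted: 6.0145876088 − 1.4990604716 = 4.5155271372
Denominator 4 − 1 = 3.
Extrapolated: 4.5155271372 / 3 = 1.5051757124
Correction |R − A(h/2)| = 1.529e-03; gap |A(h/2) − A(h)| = 4.586e-03.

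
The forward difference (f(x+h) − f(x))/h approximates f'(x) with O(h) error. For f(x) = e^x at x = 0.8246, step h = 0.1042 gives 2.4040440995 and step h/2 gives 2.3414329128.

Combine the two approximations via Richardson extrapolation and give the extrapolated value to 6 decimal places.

With r = 1 the leading error scales as h^1, so the weight is 2^1 = 2.
2 × 2.3414329128 − 2.4040440995 = 2.2788217261
R = 2.2788217261/1 = 2.2788217261
Correction |R − A(h/2)| = 6.261e-02; gap |A(h/2) − A(h)| = 6.261e-02.

2.278822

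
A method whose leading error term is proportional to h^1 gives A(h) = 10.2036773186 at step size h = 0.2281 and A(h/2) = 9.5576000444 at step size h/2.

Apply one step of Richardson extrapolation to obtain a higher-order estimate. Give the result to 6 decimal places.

8.911523

r = 1, so 2^r = 2.
A(h/2) − A(h) = 9.5576000444 − 10.2036773186 = -0.6460772742
Correction (A(h/2) − A(h))/(2 − 1) = (-0.6460772742)/1 = -0.6460772742
R = 9.5576000444 − 0.6460772742 = 8.9115227702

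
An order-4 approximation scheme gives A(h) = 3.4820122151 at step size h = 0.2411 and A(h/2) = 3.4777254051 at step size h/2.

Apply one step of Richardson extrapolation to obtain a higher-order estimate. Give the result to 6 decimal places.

3.477440

Error is O(h^4); halving h shrinks it by 2^4 = 16.
Weighted: 55.6436064816 − 3.4820122151 = 52.1615942665
Divide by 2^4 − 1 = 15.
R = 52.1615942665/15 = 3.4774396178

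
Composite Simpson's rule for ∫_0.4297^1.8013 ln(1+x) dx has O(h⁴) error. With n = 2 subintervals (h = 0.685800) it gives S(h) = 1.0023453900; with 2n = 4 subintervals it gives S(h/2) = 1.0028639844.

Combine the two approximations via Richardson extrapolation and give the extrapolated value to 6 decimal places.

Order 4 gives 2^r = 16 and 2^r − 1 = 15.
Weighted: 16.0458237504 − 1.0023453900 = 15.0434783604
Denominator 16 − 1 = 15.
So the Richardson estimate is 1.0028985574.

1.002899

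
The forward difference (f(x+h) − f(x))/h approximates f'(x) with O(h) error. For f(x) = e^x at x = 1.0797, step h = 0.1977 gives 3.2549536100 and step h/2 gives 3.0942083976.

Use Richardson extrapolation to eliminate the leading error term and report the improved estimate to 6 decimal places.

r = 1: numerator weight 2, denominator 1.
2^1·A(h/2) = 6.1884167952; minus A(h) gives 2.9334631852.
Denominator 2 − 1 = 1.
R = 2.9334631852/1 = 2.9334631852
Shift from A(h/2): −0.1607452124.

2.933463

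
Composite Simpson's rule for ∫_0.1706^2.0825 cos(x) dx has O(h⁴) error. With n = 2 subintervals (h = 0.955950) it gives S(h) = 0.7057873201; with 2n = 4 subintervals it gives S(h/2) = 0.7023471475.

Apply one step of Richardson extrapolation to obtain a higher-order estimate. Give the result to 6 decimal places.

0.702118

With r = 4 the leading error scales as h^4, so the weight is 2^4 = 16.
16 × 0.7023471475 = 11.2375543600; subtract 0.7057873201 → 10.5317670399
Divide by 2^4 − 1 = 15.
10.5317670399 ÷ 15 = 0.7021178027
Shift from A(h/2): −0.0002293448.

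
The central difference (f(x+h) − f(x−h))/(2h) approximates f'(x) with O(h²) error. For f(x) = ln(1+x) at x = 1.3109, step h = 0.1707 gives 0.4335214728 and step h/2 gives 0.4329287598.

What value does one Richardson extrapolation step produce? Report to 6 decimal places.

Method order is 2; weight 2^2 = 4.
4×0.4329287598 = 1.7317150392; 1.7317150392 − 0.4335214728 = 1.2981935664
Divide by 2^2 − 1 = 3.
So the Richardson estimate is 0.4327311888.
Shift from A(h/2): −0.0001975710.

0.432731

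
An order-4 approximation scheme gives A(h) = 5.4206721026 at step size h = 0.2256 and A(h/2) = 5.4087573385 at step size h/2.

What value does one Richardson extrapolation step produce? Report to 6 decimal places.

5.407963

Error is O(h^4); halving h shrinks it by 2^4 = 16.
A(h/2) − A(h) = 5.4087573385 − 5.4206721026 = -0.0119147641
Divide by 2^4 − 1 = 15: (-0.0119147641)/15 = -0.0007943176
R = 5.4087573385 − 0.0007943176 = 5.4079630209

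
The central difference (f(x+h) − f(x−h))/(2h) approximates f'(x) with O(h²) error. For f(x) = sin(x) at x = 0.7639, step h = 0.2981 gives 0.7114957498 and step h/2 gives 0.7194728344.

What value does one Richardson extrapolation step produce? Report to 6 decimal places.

0.722132

Method order is 2; weight 2^2 = 4.
4×0.7194728344 = 2.8778913376; 2.8778913376 − 0.7114957498 = 2.1663955878
(4×0.7194728344 − 0.7114957498)/(4 − 1) = 0.7221318626
Shift from A(h/2): +0.0026590282.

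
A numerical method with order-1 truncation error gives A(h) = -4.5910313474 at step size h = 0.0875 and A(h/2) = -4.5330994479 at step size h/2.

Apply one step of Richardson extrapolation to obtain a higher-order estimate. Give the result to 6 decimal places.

r = 1, so 2^r = 2.
2×(-4.5330994479) = -9.0661988958; (-9.0661988958) − (-4.5910313474) = -4.4751675484
Divide by 2^1 − 1 = 1.
R = (-4.4751675484)/1 = -4.4751675484
Shift from A(h/2): +0.0579318995.

-4.475168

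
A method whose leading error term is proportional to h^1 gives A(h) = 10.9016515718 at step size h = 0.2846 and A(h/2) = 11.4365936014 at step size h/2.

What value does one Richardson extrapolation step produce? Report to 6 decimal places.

11.971536

Method order is 1; weight 2^1 = 2.
2 × 11.4365936014 − 10.9016515718 = 11.9715356310
Divide by 2^1 − 1 = 1.
Extrapolated: 11.9715356310 / 1 = 11.9715356310
Shift from A(h/2): +0.5349420296.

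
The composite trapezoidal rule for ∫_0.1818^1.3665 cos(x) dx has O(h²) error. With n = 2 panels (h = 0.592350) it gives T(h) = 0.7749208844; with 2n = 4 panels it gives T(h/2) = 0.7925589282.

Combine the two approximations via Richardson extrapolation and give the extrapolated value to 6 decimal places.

0.798438

r = 2: numerator weight 4, denominator 3.
4 × 0.7925589282 − 0.7749208844 = 2.3953148284
2.3953148284 ÷ 3 = 0.7984382761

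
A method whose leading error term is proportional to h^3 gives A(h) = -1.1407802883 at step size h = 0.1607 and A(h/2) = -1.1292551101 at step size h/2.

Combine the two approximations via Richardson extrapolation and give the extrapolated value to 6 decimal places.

Leading term ∝ h^3; use weight 8 = 2^3.
Weighted: (-9.0340408808) − (-1.1407802883) = -7.8932605925
(-7.8932605925) ÷ 7 = -1.1276086561

-1.127609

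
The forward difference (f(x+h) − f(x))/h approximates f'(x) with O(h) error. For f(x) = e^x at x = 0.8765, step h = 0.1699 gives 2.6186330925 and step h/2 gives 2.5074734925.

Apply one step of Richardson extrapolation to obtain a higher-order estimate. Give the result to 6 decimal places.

2.396314

Error is O(h^1); halving h shrinks it by 2^1 = 2.
Numerator 2 × A(h/2) − A(h) = 2 × 2.5074734925 − 2.6186330925 = 2.3963138925
R = 2.3963138925/1 = 2.3963138925
Correction |R − A(h/2)| = 1.112e-01; gap |A(h/2) − A(h)| = 1.112e-01.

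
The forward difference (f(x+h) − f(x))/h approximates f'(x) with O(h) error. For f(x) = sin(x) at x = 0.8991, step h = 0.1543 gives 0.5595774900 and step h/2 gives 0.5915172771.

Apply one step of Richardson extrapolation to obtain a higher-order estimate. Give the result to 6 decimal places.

Leading term ∝ h^1; use weight 2 = 2^1.
Difference of the inputs: 0.5915172771 − 0.5595774900 = 0.0319397871
Divide by 2^1 − 1 = 1: 0.0319397871/1 = 0.0319397871
R = A(h/2) + (A(h/2) − A(h))/1 = 0.5915172771 + 0.0319397871 = 0.6234570642
Correction |R − A(h/2)| = 3.194e-02; gap |A(h/2) − A(h)| = 3.194e-02.

0.623457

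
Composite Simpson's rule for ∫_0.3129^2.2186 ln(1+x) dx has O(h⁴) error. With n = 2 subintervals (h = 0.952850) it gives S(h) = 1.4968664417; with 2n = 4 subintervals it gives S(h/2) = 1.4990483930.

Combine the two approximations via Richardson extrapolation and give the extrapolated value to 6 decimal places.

1.499194

Order 4 gives 2^r = 16 and 2^r − 1 = 15.
16 × 1.4990483930 = 23.9847742880; 23.9847742880 − 1.4968664417 = 22.4879078463
22.4879078463 ÷ 15 = 1.4991938564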